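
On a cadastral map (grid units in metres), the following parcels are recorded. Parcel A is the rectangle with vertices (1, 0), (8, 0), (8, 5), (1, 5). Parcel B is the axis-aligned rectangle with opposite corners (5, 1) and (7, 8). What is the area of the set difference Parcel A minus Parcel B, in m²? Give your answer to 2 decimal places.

|Parcel A∩Parcel B|: x∈[5,7], y∈[1,5] → 2·4 = 8.
|Parcel A| = 35.
|Parcel A ∖ Parcel B| = |Parcel A| − |Parcel A∩Parcel B| = 35 − 8 = 27.00.

27.00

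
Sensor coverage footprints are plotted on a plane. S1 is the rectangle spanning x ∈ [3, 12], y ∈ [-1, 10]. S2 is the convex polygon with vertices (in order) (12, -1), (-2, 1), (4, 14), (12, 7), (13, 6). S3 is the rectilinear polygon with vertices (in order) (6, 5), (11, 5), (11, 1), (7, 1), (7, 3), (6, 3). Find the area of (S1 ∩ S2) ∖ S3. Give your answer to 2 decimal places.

70.07

|S1 ∩ S2| = 88.0714.
|(S1 ∩ S2) ∩ S3| = 18.
|(S1 ∩ S2) ∖ S3| = 88.0714 − 18 = 70.07.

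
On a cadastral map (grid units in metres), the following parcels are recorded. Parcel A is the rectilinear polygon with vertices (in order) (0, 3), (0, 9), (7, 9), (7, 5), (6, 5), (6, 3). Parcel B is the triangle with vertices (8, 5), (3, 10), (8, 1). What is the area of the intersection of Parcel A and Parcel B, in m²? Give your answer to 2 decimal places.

4.88

The intersection is the polygon with vertices (4,9), (7,6), (7,5), (6,5), (6,4.6), (3.556,9).
By the shoelace formula its area is 4.88.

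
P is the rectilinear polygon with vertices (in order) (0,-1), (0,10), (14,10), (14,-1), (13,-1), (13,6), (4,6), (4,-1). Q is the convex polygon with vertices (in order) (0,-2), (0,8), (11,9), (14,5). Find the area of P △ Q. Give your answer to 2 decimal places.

67.00

|P| = 91, |Q| = 93.5, |P∩Q| = 58.75.
|P △ Q| = |P| + |Q| − 2·|P∩Q| = 91 + 93.5 − 117.5 = 67.00.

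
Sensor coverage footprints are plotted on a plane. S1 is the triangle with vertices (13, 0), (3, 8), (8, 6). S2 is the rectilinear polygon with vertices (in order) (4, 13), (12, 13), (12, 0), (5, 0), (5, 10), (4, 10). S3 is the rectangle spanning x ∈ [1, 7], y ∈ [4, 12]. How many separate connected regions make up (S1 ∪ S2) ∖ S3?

1

(S1 ∪ S2) ∖ S3 is a single connected region.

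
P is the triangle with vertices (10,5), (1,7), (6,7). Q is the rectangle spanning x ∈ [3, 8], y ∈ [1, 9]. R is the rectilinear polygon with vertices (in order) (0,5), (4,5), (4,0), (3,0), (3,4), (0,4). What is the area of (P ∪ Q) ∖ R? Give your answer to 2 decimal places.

|P ∪ Q| = 41.
|(P ∪ Q) ∩ R| = 4.
|(P ∪ Q) ∖ R| = 41 − 4 = 37.00.

37.00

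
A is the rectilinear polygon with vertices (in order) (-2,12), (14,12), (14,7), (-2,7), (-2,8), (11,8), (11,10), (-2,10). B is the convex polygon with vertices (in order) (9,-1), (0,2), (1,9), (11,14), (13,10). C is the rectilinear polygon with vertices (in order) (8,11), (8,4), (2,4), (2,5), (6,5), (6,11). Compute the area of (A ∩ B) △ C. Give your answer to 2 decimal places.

|A ∩ B| = 29.5779.
|(A ∩ B) ∩ C| = 4.
|(A ∩ B) △ C| = 29.5779 + 18 − 8 = 39.58.

39.58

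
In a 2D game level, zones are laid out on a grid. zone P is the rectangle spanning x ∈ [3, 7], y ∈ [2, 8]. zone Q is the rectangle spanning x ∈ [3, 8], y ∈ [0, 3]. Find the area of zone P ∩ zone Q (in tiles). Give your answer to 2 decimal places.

|zone P∩zone Q|: x∈[3,7], y∈[2,3] → 4·1 = 4.

4.00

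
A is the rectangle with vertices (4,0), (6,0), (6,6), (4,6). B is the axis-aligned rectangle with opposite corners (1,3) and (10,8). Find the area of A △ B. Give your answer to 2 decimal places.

45.00

|A∩B|: x∈[4,6], y∈[3,6] → 2·3 = 6.
|A △ B| = |A| + |B| − 2·|A∩B| = 12 + 45 − 12 = 45.00.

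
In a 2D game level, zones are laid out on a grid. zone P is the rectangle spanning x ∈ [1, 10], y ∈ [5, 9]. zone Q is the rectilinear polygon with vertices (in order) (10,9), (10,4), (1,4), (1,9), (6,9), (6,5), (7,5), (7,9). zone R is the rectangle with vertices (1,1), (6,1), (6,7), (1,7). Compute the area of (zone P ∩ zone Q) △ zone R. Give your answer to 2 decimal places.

|zone P ∩ zone Q| = 32.
|(zone P ∩ zone Q) ∩ zone R| = 10.
|(zone P ∩ zone Q) △ zone R| = 32 + 30 − 20 = 42.00.

42.00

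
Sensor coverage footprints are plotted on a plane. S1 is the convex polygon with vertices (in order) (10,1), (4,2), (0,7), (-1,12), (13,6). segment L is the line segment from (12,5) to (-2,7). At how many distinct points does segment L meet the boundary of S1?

1

The segment meets the boundary at (0.258,6.677).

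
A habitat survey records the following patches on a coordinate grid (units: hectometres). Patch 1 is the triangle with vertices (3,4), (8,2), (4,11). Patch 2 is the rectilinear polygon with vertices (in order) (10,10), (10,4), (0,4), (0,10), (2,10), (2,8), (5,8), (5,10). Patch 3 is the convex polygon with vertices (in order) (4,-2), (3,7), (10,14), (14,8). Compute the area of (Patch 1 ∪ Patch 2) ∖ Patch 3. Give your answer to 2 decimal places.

19.55

|Patch 1 ∪ Patch 2| = 60.629.
|(Patch 1 ∪ Patch 2) ∩ Patch 3| = 41.0782.
|(Patch 1 ∪ Patch 2) ∖ Patch 3| = 60.629 − 41.0782 = 19.55.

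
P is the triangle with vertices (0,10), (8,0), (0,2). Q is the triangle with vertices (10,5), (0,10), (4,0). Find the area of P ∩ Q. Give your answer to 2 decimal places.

The intersection is the polygon with vertices (6.4,2), (4.923,0.769), (3.556,1.111), (0,10).
By the shoelace formula its area is 15.32.

15.32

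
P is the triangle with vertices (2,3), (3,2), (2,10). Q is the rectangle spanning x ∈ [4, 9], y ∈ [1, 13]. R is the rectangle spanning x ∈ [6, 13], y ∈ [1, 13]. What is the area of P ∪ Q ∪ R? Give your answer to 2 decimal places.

By inclusion–exclusion:
Individual areas: |P| = 3.5, |Q| = 60, |R| = 84.
|P∩Q| = 0.
|P∩R| = 0.
|Q∩R|: x∈[6,9], y∈[1,13] → 3·12 = 36.
|P∩Q∩R| = 0.
|P ∪ Q ∪ R| = 147.5 − 36 + 0 = 111.50.

111.50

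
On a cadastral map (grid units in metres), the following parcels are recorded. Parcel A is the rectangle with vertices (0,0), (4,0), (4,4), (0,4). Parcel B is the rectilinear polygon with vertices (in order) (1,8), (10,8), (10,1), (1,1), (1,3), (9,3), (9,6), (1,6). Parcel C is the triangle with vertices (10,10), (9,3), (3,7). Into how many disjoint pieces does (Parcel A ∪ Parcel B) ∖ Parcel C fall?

2

(Parcel A ∪ Parcel B) ∖ Parcel C splits into 2 disjoint pieces (area 31.2143, area 5.9167).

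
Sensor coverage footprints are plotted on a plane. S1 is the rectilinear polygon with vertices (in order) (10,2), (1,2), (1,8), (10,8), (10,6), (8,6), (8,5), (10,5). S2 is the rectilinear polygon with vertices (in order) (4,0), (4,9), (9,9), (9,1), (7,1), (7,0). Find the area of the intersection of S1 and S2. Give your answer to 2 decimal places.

The intersection is the polygon with vertices (4,2), (4,8), (9,8), (9,6), (8,6), (8,5), (9,5), (9,2).
By the shoelace formula its area is 29.00.

29.00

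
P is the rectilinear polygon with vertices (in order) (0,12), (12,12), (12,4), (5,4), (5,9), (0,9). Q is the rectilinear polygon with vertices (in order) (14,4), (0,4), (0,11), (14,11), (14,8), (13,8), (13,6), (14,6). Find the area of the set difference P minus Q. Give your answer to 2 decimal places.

|P| = 71, |P∩Q| = 59.
|P ∖ Q| = |P| − |P∩Q| = 71 − 59 = 12.00.

12.00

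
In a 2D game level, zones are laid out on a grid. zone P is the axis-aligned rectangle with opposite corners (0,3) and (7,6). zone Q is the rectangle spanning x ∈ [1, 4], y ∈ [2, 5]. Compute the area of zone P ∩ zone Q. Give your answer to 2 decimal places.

6.00

|zone P∩zone Q|: x∈[1,4], y∈[3,5] → 3·2 = 6.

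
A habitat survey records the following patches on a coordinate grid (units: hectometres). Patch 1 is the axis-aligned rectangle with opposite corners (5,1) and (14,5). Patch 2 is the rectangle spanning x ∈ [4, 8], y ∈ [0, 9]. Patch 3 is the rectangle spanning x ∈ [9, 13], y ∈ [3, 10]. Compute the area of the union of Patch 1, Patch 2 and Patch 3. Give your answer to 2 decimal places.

80.00

By inclusion–exclusion:
Individual areas: |Patch 1| = 36, |Patch 2| = 36, |Patch 3| = 28.
|Patch 1∩Patch 2|: x∈[5,8], y∈[1,5] → 3·4 = 12.
|Patch 1∩Patch 3|: x∈[9,13], y∈[3,5] → 4·2 = 8.
|Patch 2∩Patch 3| = 0 (no overlap).
|Patch 1∩Patch 2∩Patch 3| = 0.
|Patch 1 ∪ Patch 2 ∪ Patch 3| = 100 − 20 + 0 = 80.00.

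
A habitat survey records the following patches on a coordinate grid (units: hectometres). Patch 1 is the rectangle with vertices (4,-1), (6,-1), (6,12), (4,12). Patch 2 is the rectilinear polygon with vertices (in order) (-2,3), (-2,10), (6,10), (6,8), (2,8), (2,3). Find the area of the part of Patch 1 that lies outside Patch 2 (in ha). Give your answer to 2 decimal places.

22.00

|Patch 1| = 26, |Patch 1∩Patch 2| = 4.
|Patch 1 ∖ Patch 2| = |Patch 1| − |Patch 1∩Patch 2| = 26 − 4 = 22.00.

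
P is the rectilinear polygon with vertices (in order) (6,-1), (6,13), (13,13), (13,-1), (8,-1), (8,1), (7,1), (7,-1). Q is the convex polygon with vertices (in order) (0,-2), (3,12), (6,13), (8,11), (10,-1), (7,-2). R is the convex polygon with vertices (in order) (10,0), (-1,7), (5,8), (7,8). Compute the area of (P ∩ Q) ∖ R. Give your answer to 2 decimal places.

21.15

|P ∩ Q| = 36.
|(P ∩ Q) ∩ R| = 14.8523.
|(P ∩ Q) ∖ R| = 36 − 14.8523 = 21.15.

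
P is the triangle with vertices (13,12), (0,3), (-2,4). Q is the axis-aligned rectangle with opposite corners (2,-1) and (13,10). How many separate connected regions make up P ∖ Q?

P ∖ Q splits into 2 disjoint pieces (area 0.8611, area 5.8821).

2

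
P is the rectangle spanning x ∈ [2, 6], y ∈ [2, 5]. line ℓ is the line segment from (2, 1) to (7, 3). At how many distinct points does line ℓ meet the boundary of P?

The segment meets the boundary at (6,2.6), (4.5,2).

2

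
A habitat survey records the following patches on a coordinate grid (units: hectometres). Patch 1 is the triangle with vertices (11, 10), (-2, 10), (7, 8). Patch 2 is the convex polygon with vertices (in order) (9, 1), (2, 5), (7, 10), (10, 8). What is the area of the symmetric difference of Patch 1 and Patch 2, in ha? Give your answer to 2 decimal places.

45.30

|Patch 1| = 13, |Patch 2| = 39, |Patch 1∩Patch 2| = 3.3506.
|Patch 1 △ Patch 2| = |Patch 1| + |Patch 2| − 2·|Patch 1∩Patch 2| = 13 + 39 − 6.7013 = 45.30.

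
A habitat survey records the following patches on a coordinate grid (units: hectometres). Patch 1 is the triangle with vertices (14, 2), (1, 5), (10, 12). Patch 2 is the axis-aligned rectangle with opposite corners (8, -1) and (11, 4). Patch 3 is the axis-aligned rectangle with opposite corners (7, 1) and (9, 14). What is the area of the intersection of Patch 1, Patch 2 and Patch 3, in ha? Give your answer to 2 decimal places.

The intersection is the polygon with vertices (8,4), (9,4), (9,3.154), (8,3.385).
By the shoelace formula its area is 0.73.

0.73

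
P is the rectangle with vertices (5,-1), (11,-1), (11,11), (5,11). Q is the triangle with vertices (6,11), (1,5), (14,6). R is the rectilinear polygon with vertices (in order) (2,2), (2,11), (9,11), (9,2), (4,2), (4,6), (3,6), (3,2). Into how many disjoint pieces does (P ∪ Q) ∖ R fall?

3

(P ∪ Q) ∖ R splits into 3 disjoint pieces (area 39.1587, area 0.8077, area 0.5615).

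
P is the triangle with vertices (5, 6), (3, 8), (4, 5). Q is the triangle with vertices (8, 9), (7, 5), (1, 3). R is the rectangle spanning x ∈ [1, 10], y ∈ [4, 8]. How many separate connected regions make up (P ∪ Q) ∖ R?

2

(P ∪ Q) ∖ R splits into 2 disjoint pieces (area 0.4583, area 0.9167).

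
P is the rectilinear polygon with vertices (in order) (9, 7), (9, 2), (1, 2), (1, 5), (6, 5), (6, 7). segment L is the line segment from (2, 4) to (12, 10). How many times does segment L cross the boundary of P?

The segment meets the boundary at (7,7), (6,6.4), (3.667,5).

3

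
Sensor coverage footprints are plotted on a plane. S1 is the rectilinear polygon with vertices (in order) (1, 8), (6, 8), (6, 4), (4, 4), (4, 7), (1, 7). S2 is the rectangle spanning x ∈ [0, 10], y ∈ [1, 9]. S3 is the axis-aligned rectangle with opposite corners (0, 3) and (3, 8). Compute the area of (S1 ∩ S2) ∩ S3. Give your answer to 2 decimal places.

2.00

The region (S1 ∩ S2) ∩ S3 is the polygon with vertices (1,7), (1,8), (3,8), (3,7).
By the shoelace formula its area is 2.00.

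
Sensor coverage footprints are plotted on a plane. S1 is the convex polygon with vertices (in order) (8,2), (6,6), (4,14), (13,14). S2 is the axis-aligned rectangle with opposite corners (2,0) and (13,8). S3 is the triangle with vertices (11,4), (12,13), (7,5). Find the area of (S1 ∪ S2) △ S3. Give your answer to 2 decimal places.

114.42

|S1 ∪ S2| = 130.
|(S1 ∪ S2) ∩ S3| = 17.0404.
|(S1 ∪ S2) △ S3| = 130 + 18.5 − 34.0808 = 114.42.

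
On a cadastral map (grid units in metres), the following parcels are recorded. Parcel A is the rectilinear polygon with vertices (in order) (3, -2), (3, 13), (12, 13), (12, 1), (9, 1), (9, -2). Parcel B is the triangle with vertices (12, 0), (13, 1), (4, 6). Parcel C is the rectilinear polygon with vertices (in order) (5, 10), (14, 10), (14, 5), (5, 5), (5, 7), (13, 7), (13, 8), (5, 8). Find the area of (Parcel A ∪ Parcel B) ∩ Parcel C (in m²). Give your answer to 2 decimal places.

28.00

|Parcel A ∪ Parcel B| = 127.4444.
|(Parcel A ∪ Parcel B) ∩ Parcel C| = 28.00.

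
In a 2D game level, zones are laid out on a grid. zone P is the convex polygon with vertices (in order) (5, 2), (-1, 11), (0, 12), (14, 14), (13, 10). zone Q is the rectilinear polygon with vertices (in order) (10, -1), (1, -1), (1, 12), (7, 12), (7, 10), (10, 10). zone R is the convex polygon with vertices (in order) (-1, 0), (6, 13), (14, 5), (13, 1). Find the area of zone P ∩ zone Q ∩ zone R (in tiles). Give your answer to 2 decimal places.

43.25

The intersection is the polygon with vertices (7,12), (7,10), (9,10), (10,9), (10,7), (5,2), (2.277,6.085), (5.462,12).
By the shoelace formula its area is 43.25.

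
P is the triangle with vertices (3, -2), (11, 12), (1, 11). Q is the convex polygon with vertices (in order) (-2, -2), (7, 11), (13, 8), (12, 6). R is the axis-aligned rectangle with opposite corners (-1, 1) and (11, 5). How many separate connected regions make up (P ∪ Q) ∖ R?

2

(P ∪ Q) ∖ R splits into 2 disjoint pieces (area 7.8904, area 64.3558).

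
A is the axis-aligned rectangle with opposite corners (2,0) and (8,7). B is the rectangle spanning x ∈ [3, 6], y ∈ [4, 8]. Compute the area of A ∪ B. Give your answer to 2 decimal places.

By inclusion–exclusion:
Individual areas: |A| = 42, |B| = 12.
|A∩B|: x∈[3,6], y∈[4,7] → 3·3 = 9.
|A ∪ B| = 54 − 9 = 45.00.

45.00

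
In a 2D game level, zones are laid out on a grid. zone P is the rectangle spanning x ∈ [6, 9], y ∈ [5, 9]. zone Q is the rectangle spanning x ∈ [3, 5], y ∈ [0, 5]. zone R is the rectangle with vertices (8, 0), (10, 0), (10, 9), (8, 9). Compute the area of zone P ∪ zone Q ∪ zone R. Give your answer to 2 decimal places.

By inclusion–exclusion:
Individual areas: |zone P| = 12, |zone Q| = 10, |zone R| = 18.
|zone P∩zone Q| = 0 (no overlap).
|zone P∩zone R|: x∈[8,9], y∈[5,9] → 1·4 = 4.
|zone Q∩zone R| = 0 (no overlap).
|zone P∩zone Q∩zone R| = 0.
|zone P ∪ zone Q ∪ zone R| = 40 − 4 + 0 = 36.00.

36.00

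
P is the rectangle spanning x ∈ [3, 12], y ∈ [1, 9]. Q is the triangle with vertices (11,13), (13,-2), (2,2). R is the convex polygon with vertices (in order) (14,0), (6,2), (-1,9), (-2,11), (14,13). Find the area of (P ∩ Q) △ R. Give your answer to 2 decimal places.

|P ∩ Q| = 56.9699.
|(P ∩ Q) ∩ R| = 48.7379.
|(P ∩ Q) △ R| = 56.9699 + 135.5 − 97.4758 = 94.99.

94.99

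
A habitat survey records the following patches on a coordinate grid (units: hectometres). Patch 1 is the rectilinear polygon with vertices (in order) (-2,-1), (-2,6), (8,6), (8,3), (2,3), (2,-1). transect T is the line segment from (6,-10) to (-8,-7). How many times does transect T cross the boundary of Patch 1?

The segment lies entirely outside Patch 1 and never meets its boundary.

0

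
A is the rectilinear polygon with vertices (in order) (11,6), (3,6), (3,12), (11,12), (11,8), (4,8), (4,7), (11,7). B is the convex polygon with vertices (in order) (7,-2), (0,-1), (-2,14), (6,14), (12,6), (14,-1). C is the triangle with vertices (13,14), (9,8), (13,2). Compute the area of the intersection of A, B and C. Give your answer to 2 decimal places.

1.79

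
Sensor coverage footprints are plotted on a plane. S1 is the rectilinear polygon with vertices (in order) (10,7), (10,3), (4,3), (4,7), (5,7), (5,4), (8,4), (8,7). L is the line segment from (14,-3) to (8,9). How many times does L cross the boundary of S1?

2

The segment meets the boundary at (9,7), (10,5).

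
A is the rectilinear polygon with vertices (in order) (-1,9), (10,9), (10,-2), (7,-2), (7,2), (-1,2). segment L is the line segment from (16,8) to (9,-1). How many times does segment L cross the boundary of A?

1

The segment meets the boundary at (10,0.286).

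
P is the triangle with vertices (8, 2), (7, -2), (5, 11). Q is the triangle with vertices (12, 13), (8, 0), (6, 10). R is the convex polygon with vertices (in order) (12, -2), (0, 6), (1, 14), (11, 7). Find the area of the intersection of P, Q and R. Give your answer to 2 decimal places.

0.78

The intersection is the polygon with vertices (7,5), (8,2), (7.778,1.111).
By the shoelace formula its area is 0.78.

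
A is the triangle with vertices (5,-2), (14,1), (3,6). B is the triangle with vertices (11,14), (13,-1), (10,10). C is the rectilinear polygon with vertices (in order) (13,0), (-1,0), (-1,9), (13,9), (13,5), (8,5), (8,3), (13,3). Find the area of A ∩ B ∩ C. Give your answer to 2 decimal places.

The intersection is the polygon with vertices (12.236,1.802), (12.652,1.613), (12.787,0.596), (12.583,0.528).
By the shoelace formula its area is 0.34.

0.34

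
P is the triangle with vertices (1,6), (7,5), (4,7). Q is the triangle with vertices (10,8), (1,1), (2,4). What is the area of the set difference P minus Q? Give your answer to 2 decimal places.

|P| = 4.5, |P∩Q| = 0.6418.
|P ∖ Q| = |P| − |P∩Q| = 4.5 − 0.6418 = 3.86.

3.86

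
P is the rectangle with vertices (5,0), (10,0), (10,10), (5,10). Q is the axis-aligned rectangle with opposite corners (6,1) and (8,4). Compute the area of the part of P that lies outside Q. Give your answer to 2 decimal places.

44.00

|P∩Q|: x∈[6,8], y∈[1,4] → 2·3 = 6.
|P| = 50.
|P ∖ Q| = |P| − |P∩Q| = 50 − 6 = 44.00.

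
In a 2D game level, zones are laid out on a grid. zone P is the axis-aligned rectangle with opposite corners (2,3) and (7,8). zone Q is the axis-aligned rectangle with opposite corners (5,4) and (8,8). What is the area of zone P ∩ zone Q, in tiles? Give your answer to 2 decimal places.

8.00

|zone P∩zone Q|: x∈[5,7], y∈[4,8] → 2·4 = 8.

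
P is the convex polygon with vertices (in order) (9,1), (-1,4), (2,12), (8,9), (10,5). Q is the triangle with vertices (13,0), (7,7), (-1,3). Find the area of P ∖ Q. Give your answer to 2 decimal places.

44.41

|P| = 73, |P∩Q| = 28.5927.
|P ∖ Q| = |P| − |P∩Q| = 73 − 28.5927 = 44.41.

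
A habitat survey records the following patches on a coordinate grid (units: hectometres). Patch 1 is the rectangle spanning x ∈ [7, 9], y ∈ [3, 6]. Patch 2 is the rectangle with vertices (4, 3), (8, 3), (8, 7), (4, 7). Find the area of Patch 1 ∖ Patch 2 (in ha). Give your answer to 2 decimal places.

|Patch 1∩Patch 2|: x∈[7,8], y∈[3,6] → 1·3 = 3.
|Patch 1| = 6.
|Patch 1 ∖ Patch 2| = |Patch 1| − |Patch 1∩Patch 2| = 6 − 3 = 3.00.

3.00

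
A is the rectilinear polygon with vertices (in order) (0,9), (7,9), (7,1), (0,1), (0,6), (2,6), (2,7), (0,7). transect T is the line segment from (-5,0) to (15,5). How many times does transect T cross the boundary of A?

The segment meets the boundary at (7,3), (0,1.25).

2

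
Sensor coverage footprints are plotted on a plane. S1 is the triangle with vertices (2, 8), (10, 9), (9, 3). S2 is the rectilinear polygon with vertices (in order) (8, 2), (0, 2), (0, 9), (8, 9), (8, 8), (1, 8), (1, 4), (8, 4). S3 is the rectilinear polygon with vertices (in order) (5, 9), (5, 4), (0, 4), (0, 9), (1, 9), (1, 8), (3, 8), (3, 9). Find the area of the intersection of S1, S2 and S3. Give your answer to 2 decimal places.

0.50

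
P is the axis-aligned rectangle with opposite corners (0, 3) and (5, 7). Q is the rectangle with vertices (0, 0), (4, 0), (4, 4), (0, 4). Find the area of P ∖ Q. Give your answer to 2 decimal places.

|P∩Q|: x∈[0,4], y∈[3,4] → 4·1 = 4.
|P| = 20.
|P ∖ Q| = |P| − |P∩Q| = 20 − 4 = 16.00.

16.00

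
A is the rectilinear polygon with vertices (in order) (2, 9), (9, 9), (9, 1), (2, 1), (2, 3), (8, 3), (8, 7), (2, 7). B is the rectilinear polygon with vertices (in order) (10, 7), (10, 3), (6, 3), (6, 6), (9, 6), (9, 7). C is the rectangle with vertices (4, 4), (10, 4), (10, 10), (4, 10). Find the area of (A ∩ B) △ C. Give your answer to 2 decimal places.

35.00

|A ∩ B| = 3.
|(A ∩ B) ∩ C| = 2.
|(A ∩ B) △ C| = 3 + 36 − 4 = 35.00.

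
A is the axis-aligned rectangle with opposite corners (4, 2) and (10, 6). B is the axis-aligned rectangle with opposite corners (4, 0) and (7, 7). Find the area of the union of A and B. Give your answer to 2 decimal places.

By inclusion–exclusion:
Individual areas: |A| = 24, |B| = 21.
|A∩B|: x∈[4,7], y∈[2,6] → 3·4 = 12.
|A ∪ B| = 45 − 12 = 33.00.

33.00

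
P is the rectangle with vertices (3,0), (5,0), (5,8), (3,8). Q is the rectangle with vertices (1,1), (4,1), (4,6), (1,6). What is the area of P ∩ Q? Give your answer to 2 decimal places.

|P∩Q|: x∈[3,4], y∈[1,6] → 1·5 = 5.

5.00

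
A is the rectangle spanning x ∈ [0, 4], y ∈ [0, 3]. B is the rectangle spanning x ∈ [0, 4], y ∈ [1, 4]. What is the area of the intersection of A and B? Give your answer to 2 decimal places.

|A∩B|: x∈[0,4], y∈[1,3] → 4·2 = 8.

8.00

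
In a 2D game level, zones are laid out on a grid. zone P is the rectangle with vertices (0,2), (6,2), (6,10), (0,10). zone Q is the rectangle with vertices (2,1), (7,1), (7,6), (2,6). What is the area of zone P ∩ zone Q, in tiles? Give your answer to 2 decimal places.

|zone P∩zone Q|: x∈[2,6], y∈[2,6] → 4·4 = 16.

16.00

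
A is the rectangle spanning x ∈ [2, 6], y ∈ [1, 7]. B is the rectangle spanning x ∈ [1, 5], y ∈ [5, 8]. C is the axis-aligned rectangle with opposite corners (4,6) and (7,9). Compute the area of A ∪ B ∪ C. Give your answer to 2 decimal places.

By inclusion–exclusion:
Individual areas: |A| = 24, |B| = 12, |C| = 9.
|A∩B|: x∈[2,5], y∈[5,7] → 3·2 = 6.
|A∩C|: x∈[4,6], y∈[6,7] → 2·1 = 2.
|B∩C|: x∈[4,5], y∈[6,8] → 1·2 = 2.
|A∩B∩C| = 1.
|A ∪ B ∪ C| = 45 − 10 + 1 = 36.00.

36.00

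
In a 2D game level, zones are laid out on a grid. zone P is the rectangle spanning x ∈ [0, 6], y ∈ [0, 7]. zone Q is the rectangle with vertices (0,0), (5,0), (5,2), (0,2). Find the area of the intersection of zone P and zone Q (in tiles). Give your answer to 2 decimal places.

|zone P∩zone Q|: x∈[0,5], y∈[0,2] → 5·2 = 10.

10.00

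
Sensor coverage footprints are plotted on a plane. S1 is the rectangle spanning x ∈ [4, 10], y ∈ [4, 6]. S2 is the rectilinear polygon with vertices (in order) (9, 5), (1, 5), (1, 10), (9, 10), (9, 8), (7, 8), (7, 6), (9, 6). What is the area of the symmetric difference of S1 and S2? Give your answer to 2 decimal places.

|S1| = 12, |S2| = 36, |S1∩S2| = 5.
|S1 △ S2| = |S1| + |S2| − 2·|S1∩S2| = 12 + 36 − 10 = 38.00.

38.00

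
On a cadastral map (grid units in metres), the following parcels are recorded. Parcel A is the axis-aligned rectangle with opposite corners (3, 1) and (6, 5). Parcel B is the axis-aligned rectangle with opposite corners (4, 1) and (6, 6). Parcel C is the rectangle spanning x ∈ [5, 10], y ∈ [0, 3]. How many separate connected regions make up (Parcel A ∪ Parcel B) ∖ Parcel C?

(Parcel A ∪ Parcel B) ∖ Parcel C is a single connected region.

1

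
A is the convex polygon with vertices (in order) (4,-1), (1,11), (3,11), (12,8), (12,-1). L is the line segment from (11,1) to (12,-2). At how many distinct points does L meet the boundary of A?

The segment meets the boundary at (11.667,-1).

1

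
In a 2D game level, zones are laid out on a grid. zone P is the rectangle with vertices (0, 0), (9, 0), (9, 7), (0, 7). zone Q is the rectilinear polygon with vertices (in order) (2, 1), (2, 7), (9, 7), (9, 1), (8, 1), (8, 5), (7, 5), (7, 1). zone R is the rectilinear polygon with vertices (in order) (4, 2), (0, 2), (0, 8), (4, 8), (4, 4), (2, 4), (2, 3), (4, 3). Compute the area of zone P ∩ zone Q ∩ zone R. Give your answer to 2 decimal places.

8.00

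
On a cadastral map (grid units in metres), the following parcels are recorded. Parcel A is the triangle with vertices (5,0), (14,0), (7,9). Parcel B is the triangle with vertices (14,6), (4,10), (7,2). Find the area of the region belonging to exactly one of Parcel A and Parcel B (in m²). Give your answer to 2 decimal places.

|Parcel A| = 40.5, |Parcel B| = 34, |Parcel A∩Parcel B| = 16.5843.
|Parcel A △ Parcel B| = |Parcel A| + |Parcel B| − 2·|Parcel A∩Parcel B| = 40.5 + 34 − 33.1685 = 41.33.

41.33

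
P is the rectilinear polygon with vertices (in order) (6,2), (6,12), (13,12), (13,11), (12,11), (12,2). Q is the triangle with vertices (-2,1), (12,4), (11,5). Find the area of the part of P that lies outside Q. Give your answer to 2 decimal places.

|P| = 61, |P∩Q| = 5.511.
|P ∖ Q| = |P| − |P∩Q| = 61 − 5.511 = 55.49.

55.49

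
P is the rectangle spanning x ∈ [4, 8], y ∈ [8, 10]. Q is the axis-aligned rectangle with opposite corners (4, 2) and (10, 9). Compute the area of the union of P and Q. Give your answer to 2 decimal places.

46.00

By inclusion–exclusion:
Individual areas: |P| = 8, |Q| = 42.
|P∩Q|: x∈[4,8], y∈[8,9] → 4·1 = 4.
|P ∪ Q| = 50 − 4 = 46.00.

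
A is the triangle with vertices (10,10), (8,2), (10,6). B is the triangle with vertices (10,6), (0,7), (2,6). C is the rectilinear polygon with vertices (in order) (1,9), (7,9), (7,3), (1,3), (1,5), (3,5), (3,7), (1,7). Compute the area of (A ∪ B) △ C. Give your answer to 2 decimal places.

|A ∪ B| = 7.9512.
|(A ∪ B) ∩ C| = 2.
|(A ∪ B) △ C| = 7.9512 + 32 − 4 = 35.95.

35.95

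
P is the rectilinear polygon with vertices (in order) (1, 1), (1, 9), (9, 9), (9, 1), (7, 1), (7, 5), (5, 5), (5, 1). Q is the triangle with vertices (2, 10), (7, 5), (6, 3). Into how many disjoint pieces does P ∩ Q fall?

P ∩ Q is a single connected region.

1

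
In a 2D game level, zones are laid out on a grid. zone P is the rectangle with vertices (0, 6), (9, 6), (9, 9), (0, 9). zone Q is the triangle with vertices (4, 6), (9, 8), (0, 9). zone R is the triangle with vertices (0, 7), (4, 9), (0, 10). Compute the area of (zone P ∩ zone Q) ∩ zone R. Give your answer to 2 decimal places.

1.67

The region (zone P ∩ zone Q) ∩ zone R is the polygon with vertices (0,9), (3.273,8.636), (1.6,7.8).
By the shoelace formula its area is 1.67.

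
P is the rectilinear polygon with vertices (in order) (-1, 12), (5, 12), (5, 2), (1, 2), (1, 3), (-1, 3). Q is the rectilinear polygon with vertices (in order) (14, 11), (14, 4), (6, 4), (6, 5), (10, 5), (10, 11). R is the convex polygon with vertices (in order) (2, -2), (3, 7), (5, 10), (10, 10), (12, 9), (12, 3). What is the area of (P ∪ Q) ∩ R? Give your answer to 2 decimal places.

|P ∪ Q| = 90.
|(P ∪ Q) ∩ R| = 29.39.

29.39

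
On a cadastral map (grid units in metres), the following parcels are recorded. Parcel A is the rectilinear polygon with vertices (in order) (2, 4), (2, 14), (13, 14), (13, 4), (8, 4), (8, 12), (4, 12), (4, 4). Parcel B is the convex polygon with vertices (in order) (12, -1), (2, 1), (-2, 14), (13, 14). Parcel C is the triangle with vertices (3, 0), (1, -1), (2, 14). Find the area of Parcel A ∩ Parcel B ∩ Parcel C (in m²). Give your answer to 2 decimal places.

The intersection is the polygon with vertices (2,4), (2,14), (2.714,4).
By the shoelace formula its area is 3.57.

3.57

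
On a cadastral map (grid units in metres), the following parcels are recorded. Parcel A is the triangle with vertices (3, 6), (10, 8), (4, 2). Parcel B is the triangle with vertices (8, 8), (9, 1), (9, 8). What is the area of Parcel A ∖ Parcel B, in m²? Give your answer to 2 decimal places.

|Parcel A| = 15, |Parcel A∩Parcel B| = 0.8438.
|Parcel A ∖ Parcel B| = |Parcel A| − |Parcel A∩Parcel B| = 15 − 0.8438 = 14.16.

14.16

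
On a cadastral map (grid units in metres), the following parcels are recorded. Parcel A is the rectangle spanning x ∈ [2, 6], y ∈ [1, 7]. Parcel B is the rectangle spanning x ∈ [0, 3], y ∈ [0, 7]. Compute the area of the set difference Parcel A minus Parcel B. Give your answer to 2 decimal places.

18.00

|Parcel A∩Parcel B|: x∈[2,3], y∈[1,7] → 1·6 = 6.
|Parcel A| = 24.
|Parcel A ∖ Parcel B| = |Parcel A| − |Parcel A∩Parcel B| = 24 − 6 = 18.00.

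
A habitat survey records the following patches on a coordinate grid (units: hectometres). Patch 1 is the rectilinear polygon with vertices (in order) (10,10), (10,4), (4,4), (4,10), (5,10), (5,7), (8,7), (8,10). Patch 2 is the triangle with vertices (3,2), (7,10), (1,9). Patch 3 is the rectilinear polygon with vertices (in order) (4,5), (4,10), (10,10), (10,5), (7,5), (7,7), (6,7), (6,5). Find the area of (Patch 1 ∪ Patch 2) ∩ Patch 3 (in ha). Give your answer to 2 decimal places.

22.42

|Patch 1 ∪ Patch 2| = 44.1667.
|(Patch 1 ∪ Patch 2) ∩ Patch 3| = 22.42.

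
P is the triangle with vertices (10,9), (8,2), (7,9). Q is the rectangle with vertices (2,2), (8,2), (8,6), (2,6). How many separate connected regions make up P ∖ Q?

1

P ∖ Q is a single connected region.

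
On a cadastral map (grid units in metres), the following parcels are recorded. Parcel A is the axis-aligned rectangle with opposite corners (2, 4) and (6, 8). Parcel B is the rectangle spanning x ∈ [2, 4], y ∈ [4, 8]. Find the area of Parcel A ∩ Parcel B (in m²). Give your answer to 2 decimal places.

|Parcel A∩Parcel B|: x∈[2,4], y∈[4,8] → 2·4 = 8.

8.00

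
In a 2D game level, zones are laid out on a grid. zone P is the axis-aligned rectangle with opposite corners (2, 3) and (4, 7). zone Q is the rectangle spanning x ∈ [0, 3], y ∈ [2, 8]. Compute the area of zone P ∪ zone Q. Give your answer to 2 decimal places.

By inclusion–exclusion:
Individual areas: |zone P| = 8, |zone Q| = 18.
|zone P∩zone Q|: x∈[2,3], y∈[3,7] → 1·4 = 4.
|zone P ∪ zone Q| = 26 − 4 = 22.00.

22.00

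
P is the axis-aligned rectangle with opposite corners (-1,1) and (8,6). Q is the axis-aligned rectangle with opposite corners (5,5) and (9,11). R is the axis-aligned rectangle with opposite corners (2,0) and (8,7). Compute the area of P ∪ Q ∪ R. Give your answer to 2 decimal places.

75.00

By inclusion–exclusion:
Individual areas: |P| = 45, |Q| = 24, |R| = 42.
|P∩Q|: x∈[5,8], y∈[5,6] → 3·1 = 3.
|P∩R|: x∈[2,8], y∈[1,6] → 6·5 = 30.
|Q∩R|: x∈[5,8], y∈[5,7] → 3·2 = 6.
|P∩Q∩R| = 3.
|P ∪ Q ∪ R| = 111 − 39 + 3 = 75.00.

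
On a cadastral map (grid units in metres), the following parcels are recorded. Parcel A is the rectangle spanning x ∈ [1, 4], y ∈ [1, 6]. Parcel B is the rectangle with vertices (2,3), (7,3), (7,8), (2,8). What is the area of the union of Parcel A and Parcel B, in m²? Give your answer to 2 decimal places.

34.00

By inclusion–exclusion:
Individual areas: |Parcel A| = 15, |Parcel B| = 25.
|Parcel A∩Parcel B|: x∈[2,4], y∈[3,6] → 2·3 = 6.
|Parcel A ∪ Parcel B| = 40 − 6 = 34.00.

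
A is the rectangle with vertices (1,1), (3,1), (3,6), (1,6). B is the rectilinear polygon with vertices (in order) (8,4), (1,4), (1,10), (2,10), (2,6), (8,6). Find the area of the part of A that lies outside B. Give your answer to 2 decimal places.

|A| = 10, |A∩B| = 4.
|A ∖ B| = |A| − |A∩B| = 10 − 4 = 6.00.

6.00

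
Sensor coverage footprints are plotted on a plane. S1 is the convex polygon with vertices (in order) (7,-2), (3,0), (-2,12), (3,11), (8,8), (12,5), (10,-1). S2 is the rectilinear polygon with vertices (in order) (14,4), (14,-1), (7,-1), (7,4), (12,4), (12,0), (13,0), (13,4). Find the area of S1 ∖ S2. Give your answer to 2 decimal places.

86.33

|S1| = 105.5, |S1∩S2| = 19.1667.
|S1 ∖ S2| = |S1| − |S1∩S2| = 105.5 − 19.1667 = 86.33.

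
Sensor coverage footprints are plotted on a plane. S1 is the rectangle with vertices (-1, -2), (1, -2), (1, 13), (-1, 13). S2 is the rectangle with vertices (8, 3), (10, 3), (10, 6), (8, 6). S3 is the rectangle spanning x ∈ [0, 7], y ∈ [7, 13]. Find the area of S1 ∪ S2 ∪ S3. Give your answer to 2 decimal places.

72.00

By inclusion–exclusion:
Individual areas: |S1| = 30, |S2| = 6, |S3| = 42.
|S1∩S2| = 0 (no overlap).
|S1∩S3|: x∈[0,1], y∈[7,13] → 1·6 = 6.
|S2∩S3| = 0 (no overlap).
|S1∩S2∩S3| = 0.
|S1 ∪ S2 ∪ S3| = 78 − 6 + 0 = 72.00.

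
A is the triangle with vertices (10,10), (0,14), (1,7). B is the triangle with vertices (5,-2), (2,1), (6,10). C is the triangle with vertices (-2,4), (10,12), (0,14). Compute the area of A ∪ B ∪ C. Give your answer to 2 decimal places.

75.24

By inclusion–exclusion:
Individual areas: |A| = 33, |B| = 19.5, |C| = 52.
|A∩B| = 0.3876.
|A∩C| = 28.875.
|B∩C| = 0.1207.
|A∩B∩C| = 0.1207.
|A ∪ B ∪ C| = 104.5 − 29.3833 + 0.1207 = 75.24.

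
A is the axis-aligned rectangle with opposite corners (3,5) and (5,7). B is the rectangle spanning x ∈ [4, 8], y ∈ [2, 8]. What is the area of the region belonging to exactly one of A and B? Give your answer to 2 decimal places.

24.00

|A∩B|: x∈[4,5], y∈[5,7] → 1·2 = 2.
|A △ B| = |A| + |B| − 2·|A∩B| = 4 + 24 − 4 = 24.00.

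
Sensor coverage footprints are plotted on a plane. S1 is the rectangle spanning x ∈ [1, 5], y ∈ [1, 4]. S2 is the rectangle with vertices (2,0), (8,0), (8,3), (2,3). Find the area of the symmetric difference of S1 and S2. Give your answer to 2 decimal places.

18.00

|S1∩S2|: x∈[2,5], y∈[1,3] → 3·2 = 6.
|S1 △ S2| = |S1| + |S2| − 2·|S1∩S2| = 12 + 18 − 12 = 18.00.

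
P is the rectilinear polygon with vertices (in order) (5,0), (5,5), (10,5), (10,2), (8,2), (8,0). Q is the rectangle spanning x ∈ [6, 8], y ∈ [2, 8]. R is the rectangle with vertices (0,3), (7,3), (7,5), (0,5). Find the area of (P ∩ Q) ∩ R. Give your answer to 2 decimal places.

2.00

The region (P ∩ Q) ∩ R is the polygon with vertices (6,5), (7,5), (7,3), (6,3).
By the shoelace formula its area is 2.00.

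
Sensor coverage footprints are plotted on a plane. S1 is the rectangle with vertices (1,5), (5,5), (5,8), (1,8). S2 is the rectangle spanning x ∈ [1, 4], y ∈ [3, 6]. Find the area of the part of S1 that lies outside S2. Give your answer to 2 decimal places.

|S1∩S2|: x∈[1,4], y∈[5,6] → 3·1 = 3.
|S1| = 12.
|S1 ∖ S2| = |S1| − |S1∩S2| = 12 − 3 = 9.00.

9.00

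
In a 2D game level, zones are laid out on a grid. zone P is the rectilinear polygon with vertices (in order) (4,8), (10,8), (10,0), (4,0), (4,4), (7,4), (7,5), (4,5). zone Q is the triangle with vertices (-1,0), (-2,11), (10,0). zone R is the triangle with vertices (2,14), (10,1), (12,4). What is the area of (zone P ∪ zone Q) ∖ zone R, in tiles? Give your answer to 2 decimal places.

|zone P ∪ zone Q| = 90.0909.
|(zone P ∪ zone Q) ∩ zone R| = 13.0769.
|(zone P ∪ zone Q) ∖ zone R| = 90.0909 − 13.0769 = 77.01.

77.01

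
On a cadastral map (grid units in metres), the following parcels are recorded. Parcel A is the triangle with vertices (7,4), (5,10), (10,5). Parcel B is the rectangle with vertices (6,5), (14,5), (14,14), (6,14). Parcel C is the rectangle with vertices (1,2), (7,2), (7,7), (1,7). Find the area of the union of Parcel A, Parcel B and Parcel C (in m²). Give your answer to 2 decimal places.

102.50

By inclusion–exclusion:
Individual areas: |Parcel A| = 10, |Parcel B| = 72, |Parcel C| = 30.
|Parcel A∩Parcel B| = 7.3333.
|Parcel A∩Parcel C| = 1.5.
|Parcel B∩Parcel C|: x∈[6,7], y∈[5,7] → 1·2 = 2.
|Parcel A∩Parcel B∩Parcel C| = 1.3333.
|Parcel A ∪ Parcel B ∪ Parcel C| = 112 − 10.8333 + 1.3333 = 102.50.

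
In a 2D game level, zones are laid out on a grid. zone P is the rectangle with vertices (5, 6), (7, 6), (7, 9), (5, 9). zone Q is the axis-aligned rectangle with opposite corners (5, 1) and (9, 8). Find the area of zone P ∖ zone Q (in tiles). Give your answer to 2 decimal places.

2.00

|zone P∩zone Q|: x∈[5,7], y∈[6,8] → 2·2 = 4.
|zone P| = 6.
|zone P ∖ zone Q| = |zone P| − |zone P∩zone Q| = 6 − 4 = 2.00.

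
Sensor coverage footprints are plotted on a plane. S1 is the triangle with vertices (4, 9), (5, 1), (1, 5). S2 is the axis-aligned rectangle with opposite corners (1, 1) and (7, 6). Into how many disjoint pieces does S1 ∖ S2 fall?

1

S1 ∖ S2 is a single connected region.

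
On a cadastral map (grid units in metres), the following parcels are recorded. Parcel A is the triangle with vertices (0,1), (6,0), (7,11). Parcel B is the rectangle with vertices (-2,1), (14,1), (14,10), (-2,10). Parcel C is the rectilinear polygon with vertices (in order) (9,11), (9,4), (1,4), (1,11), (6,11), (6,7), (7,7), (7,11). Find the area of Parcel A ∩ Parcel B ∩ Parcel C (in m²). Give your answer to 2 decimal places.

12.36

The intersection is the polygon with vertices (6,9.571), (6,7), (6.636,7), (6.364,4), (2.1,4).
By the shoelace formula its area is 12.36.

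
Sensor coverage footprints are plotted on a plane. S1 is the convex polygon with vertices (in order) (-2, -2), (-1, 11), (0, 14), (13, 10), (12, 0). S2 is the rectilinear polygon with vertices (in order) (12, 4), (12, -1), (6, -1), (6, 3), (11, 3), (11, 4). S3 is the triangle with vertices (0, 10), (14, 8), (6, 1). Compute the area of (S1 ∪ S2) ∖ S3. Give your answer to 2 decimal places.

129.22

|S1 ∪ S2| = 185.4286.
|(S1 ∪ S2) ∩ S3| = 56.2082.
|(S1 ∪ S2) ∖ S3| = 185.4286 − 56.2082 = 129.22.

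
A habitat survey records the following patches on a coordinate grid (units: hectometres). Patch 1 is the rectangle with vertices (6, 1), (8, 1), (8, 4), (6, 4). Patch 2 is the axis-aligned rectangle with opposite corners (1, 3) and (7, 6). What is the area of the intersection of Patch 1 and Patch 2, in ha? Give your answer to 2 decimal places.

1.00

|Patch 1∩Patch 2|: x∈[6,7], y∈[3,4] → 1·1 = 1.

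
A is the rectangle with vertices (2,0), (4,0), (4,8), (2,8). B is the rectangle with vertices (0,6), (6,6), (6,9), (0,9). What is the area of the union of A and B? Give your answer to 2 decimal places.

By inclusion–exclusion:
Individual areas: |A| = 16, |B| = 18.
|A∩B|: x∈[2,4], y∈[6,8] → 2·2 = 4.
|A ∪ B| = 34 − 4 = 30.00.

30.00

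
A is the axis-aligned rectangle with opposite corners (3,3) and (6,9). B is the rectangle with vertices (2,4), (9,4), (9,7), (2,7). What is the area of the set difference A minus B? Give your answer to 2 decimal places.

9.00

|A∩B|: x∈[3,6], y∈[4,7] → 3·3 = 9.
|A| = 18.
|A ∖ B| = |A| − |A∩B| = 18 − 9 = 9.00.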